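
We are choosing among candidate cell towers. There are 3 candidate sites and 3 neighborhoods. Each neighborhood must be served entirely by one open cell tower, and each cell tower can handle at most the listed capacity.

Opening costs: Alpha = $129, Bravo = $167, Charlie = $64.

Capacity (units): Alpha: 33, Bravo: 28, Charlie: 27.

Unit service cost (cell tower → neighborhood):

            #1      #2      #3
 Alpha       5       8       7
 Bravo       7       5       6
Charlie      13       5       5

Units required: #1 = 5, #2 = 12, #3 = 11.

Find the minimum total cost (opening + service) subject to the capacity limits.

Minimum total cost: 327

Open {Alpha}: #1→Alpha 5·5=25, #2→Alpha 8·12=96, #3→Alpha 7·11=77.
Loads: Alpha carries 28/33. Service 198; fixed 129; total 327.
Next best feasible plan costs 328.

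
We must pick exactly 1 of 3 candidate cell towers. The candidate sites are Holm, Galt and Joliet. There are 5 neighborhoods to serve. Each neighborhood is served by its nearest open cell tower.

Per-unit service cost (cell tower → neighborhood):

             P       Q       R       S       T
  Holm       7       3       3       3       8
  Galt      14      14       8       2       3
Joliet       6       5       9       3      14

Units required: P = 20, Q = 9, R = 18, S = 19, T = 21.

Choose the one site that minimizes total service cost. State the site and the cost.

Choose Holm only; total service cost 446.

With exactly 1 open, each neighborhood uses its cheapest among the chosen.
{Holm}: P→Holm 7·20=140, Q→Holm 3·9=27, R→Holm 3·18=54, S→Holm 3·19=57, T→Holm 8·21=168. Service cost 446.
{Galt}: service cost 651
{Joliet}: service cost 678
Among all 3 size-1 choices, {Holm} is lowest.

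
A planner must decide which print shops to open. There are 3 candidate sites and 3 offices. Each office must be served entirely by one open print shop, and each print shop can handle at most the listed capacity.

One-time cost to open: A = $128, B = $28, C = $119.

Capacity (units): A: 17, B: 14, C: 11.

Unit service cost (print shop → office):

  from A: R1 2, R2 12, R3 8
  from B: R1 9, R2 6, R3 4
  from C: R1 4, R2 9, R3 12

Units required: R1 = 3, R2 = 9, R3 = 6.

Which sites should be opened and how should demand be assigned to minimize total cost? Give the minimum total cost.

Minimum total cost: 264

Open {A, B}: R1→A 2·3=6, R2→B 6·9=54, R3→A 8·6=48.
Loads: A carries 9/17, B carries 9/14. Service 108; fixed 156; total 264.
Next best feasible plan costs 279.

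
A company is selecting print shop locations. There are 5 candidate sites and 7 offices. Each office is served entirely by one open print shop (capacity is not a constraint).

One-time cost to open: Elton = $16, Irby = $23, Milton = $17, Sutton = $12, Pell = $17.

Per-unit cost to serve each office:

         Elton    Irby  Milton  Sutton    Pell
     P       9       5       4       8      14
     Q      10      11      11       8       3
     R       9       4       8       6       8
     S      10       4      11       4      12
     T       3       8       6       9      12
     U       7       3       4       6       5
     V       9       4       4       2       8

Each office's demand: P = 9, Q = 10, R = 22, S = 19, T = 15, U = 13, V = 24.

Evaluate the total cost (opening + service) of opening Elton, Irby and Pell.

Total cost: 475

Each office is assigned to its cheapest site among the open ones.
{Elton, Irby, Pell}: P→Irby 5·9=45, Q→Pell 3·10=30, R→Irby 4·22=88, S→Irby 4·19=76, T→Elton 3·15=45, U→Irby 3·13=39, V→Irby 4·24=96. Service 419; fixed 56; total 475.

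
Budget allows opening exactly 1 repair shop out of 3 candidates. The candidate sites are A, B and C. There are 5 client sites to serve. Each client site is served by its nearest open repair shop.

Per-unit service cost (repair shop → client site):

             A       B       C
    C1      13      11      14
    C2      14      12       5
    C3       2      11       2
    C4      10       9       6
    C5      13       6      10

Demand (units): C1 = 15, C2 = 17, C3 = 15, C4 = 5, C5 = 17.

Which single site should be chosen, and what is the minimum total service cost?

Choose C only; total service cost 525.

With exactly 1 open, each client site uses its cheapest among the chosen.
{C}: C1→C 14·15=210, C2→C 5·17=85, C3→C 2·15=30, C4→C 6·5=30, C5→C 10·17=170. Service cost 525.
{B}: service cost 681
{A}: service cost 734
Among all 3 size-1 choices, {C} is lowest.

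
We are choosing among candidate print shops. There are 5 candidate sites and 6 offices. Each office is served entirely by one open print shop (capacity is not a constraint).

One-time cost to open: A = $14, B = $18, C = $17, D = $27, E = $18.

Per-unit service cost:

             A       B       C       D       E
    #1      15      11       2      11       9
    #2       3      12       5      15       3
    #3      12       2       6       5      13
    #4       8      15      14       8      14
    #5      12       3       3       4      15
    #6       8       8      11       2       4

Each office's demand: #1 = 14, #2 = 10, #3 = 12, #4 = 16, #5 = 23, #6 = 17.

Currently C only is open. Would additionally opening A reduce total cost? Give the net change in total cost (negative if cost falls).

Current service cost with {C}: 630.
Adding A: each office re-picks its cheapest; new service cost 463, saving 167.
Extra fixed cost: 14. Net change = 14 − 167 = -153.
(Totals: 647 → 494.)

Yes — net change −153 (cost falls by 153).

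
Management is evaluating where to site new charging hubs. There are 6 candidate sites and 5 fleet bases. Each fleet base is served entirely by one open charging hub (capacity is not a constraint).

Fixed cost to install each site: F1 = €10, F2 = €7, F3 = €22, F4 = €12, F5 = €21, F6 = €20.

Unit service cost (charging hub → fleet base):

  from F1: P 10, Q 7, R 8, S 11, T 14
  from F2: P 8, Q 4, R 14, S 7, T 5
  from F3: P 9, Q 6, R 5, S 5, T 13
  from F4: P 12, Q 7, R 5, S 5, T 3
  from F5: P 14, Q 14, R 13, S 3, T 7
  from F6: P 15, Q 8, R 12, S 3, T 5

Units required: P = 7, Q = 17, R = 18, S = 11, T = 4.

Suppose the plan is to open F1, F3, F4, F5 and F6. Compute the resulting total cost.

Each fleet base is assigned to its cheapest site among the open ones.
{F1, F3, F4, F5, F6}: P→F3 9·7=63, Q→F3 6·17=102, R→F3 5·18=90, S→F5 3·11=33, T→F4 3·4=12. Service 300; fixed 85; total 385.

Total cost: 385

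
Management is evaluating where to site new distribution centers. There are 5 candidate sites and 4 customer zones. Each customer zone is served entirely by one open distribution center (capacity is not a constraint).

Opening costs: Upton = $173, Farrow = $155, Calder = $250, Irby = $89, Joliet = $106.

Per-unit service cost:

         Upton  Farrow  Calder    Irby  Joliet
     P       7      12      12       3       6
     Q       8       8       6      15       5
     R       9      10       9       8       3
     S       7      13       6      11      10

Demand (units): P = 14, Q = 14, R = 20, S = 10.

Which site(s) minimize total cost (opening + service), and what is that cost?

For any fixed open set, each customer zone goes to its cheapest open site; total = fixed + service.
{Joliet}: P→Joliet 6·14=84, Q→Joliet 5·14=70, R→Joliet 3·20=60, S→Joliet 10·10=100. Service 314; fixed 106; total 420.
{Irby, Joliet}: service 272 + fixed 195 = 467
{Upton, Joliet}: P→Joliet 6·14=84, Q→Joliet 5·14=70, R→Joliet 3·20=60, S→Upton 7·10=70. Service 284; fixed 279; total 563.
{Upton, Farrow, Calder, Irby, Joliet}: P→Irby 3·14=42, Q→Joliet 5·14=70, R→Joliet 3·20=60, S→Calder 6·10=60. Service 232; fixed 773; total 1005.
No other subset beats 420.

Open Joliet only; minimum total cost 420.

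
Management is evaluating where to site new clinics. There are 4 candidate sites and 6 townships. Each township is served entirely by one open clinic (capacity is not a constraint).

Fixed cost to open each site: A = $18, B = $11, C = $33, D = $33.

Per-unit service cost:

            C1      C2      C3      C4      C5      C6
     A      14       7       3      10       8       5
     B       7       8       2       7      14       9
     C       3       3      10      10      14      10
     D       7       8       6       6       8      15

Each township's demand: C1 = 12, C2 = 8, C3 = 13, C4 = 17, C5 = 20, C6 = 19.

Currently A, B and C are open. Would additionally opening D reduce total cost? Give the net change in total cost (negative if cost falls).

Current service cost with {A, B, C}: 460.
Adding D: each township re-picks its cheapest; new service cost 443, saving 17.
Extra fixed cost: 33. Net change = 33 − 17 = 16.
(Totals: 522 → 538.)

No — net change +16 (cost rises by 16).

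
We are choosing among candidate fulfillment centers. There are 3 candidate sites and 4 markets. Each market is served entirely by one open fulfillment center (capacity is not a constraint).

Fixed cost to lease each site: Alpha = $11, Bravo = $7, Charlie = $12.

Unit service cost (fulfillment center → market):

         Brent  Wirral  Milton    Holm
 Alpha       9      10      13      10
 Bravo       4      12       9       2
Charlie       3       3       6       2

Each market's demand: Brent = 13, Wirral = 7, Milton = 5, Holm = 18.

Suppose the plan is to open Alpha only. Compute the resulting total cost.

Total cost: 443

Each market is assigned to its cheapest site among the open ones.
{Alpha}: Brent→Alpha 9·13=117, Wirral→Alpha 10·7=70, Milton→Alpha 13·5=65, Holm→Alpha 10·18=180. Service 432; fixed 11; total 443.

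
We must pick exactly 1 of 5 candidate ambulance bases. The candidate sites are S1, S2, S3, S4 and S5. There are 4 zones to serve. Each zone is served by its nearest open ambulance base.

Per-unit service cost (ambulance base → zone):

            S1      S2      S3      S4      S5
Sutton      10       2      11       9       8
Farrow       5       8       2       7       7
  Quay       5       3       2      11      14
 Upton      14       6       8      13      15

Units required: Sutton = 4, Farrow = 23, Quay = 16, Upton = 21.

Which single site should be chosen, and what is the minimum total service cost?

With exactly 1 open, each zone uses its cheapest among the chosen.
{S3}: Sutton→S3 11·4=44, Farrow→S3 2·23=46, Quay→S3 2·16=32, Upton→S3 8·21=168. Service cost 290.
{S2}: service cost 366
{S1}: service cost 529
Among all 5 size-1 choices, {S3} is lowest.

Choose S3 only; total service cost 290.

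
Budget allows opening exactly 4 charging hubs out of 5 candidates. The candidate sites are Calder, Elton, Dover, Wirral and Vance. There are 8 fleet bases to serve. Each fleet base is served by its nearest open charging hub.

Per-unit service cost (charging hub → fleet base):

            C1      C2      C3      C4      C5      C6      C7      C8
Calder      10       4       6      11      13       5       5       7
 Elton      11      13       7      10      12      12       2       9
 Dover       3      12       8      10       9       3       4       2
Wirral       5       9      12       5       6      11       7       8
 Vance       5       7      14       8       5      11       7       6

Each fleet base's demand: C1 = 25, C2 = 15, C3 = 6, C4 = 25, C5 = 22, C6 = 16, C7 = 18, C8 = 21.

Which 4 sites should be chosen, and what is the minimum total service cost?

Choose Calder, Elton, Dover and Wirral; total service cost 554.

With exactly 4 open, each fleet base uses its cheapest among the chosen.
{Calder, Elton, Dover, Wirral}: C1→Dover 3·25=75, C2→Calder 4·15=60, C3→Calder 6·6=36, C4→Wirral 5·25=125, C5→Wirral 6·22=132, C6→Dover 3·16=48, C7→Elton 2·18=36, C8→Dover 2·21=42. Service cost 554.
{Calder, Dover, Wirral, Vance}: service cost 568
{Elton, Dover, Wirral, Vance}: service cost 583
Among all 5 size-4 choices, {Calder, Elton, Dover, Wirral} is lowest.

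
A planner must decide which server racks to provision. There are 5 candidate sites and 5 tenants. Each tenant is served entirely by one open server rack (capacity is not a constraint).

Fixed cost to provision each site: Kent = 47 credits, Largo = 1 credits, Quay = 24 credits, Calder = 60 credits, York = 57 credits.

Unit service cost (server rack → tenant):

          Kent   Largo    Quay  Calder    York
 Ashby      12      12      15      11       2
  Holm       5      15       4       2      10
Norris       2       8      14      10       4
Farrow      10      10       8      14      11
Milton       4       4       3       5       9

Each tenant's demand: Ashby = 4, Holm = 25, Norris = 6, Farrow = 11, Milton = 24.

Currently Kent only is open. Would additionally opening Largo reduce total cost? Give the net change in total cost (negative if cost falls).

Current service cost with {Kent}: 391.
Adding Largo: each tenant re-picks its cheapest; new service cost 391, saving 0.
Extra fixed cost: 1. Net change = 1 − 0 = 1.
(Totals: 438 → 439.)

No — net change +1 (cost rises by 1).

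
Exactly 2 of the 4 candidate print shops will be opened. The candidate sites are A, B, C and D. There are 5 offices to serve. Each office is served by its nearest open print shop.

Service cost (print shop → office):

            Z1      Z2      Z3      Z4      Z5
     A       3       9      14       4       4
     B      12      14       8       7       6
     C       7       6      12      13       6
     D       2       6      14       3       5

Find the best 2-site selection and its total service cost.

With exactly 2 open, each office uses its cheapest among the chosen.
{B, D}: Z1→D 2, Z2→D 6, Z3→B 8, Z4→D 3, Z5→D 5. Service cost 24.
{A, B}: service cost 28
{C, D}: service cost 28
Among all 6 size-2 choices, {B, D} is lowest.

Choose B and D; total service cost 24.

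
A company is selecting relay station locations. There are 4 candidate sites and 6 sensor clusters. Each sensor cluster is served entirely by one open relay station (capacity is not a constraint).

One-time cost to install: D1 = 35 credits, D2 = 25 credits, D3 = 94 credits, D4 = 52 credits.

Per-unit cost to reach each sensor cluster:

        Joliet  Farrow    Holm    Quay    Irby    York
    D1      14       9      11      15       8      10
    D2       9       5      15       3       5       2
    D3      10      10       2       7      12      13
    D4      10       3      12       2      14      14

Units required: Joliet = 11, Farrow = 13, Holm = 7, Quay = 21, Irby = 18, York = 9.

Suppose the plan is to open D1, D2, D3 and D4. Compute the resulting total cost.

Total cost: 508

Each sensor cluster is assigned to its cheapest site among the open ones.
{D1, D2, D3, D4}: Joliet→D2 9·11=99, Farrow→D4 3·13=39, Holm→D3 2·7=14, Quay→D4 2·21=42, Irby→D2 5·18=90, York→D2 2·9=18. Service 302; fixed 206; total 508.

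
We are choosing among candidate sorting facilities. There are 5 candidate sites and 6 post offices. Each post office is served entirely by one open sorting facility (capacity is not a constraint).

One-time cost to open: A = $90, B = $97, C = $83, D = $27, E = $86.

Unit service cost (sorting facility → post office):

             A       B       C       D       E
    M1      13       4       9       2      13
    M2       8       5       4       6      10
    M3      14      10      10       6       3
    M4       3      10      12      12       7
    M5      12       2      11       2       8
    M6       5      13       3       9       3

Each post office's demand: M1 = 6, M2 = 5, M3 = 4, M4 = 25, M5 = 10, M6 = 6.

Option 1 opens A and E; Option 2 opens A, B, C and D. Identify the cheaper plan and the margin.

Option 1: {A, E}: M1→A 13·6=78, M2→A 8·5=40, M3→E 3·4=12, M4→A 3·25=75, M5→E 8·10=80, M6→E 3·6=18. Service 303; fixed 176; total 479.
Option 2: {A, B, C, D}: M1→D 2·6=12, M2→C 4·5=20, M3→D 6·4=24, M4→A 3·25=75, M5→B 2·10=20, M6→C 3·6=18. Service 169; fixed 297; total 466.
Difference: |479 − 466| = 13.

Option 2 is cheaper by 13.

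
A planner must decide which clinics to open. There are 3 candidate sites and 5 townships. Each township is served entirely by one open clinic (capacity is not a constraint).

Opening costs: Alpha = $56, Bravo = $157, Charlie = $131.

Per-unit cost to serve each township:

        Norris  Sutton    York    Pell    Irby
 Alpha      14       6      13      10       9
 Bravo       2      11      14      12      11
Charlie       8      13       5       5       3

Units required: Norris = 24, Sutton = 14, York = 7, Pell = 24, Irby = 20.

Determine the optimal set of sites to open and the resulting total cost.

For any fixed open set, each township goes to its cheapest open site; total = fixed + service.
{Alpha, Charlie}: Norris→Charlie 8·24=192, Sutton→Alpha 6·14=84, York→Charlie 5·7=35, Pell→Charlie 5·24=120, Irby→Charlie 3·20=60. Service 491; fixed 187; total 678.
{Alpha, Bravo, Charlie}: Norris→Bravo 2·24=48, Sutton→Alpha 6·14=84, York→Charlie 5·7=35, Pell→Charlie 5·24=120, Irby→Charlie 3·20=60. Service 347; fixed 344; total 691.
{Bravo, Charlie}: Norris→Bravo 2·24=48, Sutton→Bravo 11·14=154, York→Charlie 5·7=35, Pell→Charlie 5·24=120, Irby→Charlie 3·20=60. Service 417; fixed 288; total 705.
{Alpha}: Norris→Alpha 14·24=336, Sutton→Alpha 6·14=84, York→Alpha 13·7=91, Pell→Alpha 10·24=240, Irby→Alpha 9·20=180. Service 931; fixed 56; total 987.
No other subset beats 678.

Open Alpha and Charlie; minimum total cost 678.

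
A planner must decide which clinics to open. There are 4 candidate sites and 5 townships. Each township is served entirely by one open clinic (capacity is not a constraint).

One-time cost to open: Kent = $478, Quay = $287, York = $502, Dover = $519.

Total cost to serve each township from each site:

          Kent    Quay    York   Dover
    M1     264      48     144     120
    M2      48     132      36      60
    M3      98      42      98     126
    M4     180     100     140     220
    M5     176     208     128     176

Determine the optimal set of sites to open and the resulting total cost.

For any fixed open set, each township goes to its cheapest open site; total = fixed + service.
{Quay}: M1→Quay 48, M2→Quay 132, M3→Quay 42, M4→Quay 100, M5→Quay 208. Service 530; fixed 287; total 817.
{York}: service 546 + fixed 502 = 1048
{Quay, York}: M1→Quay 48, M2→York 36, M3→Quay 42, M4→Quay 100, M5→York 128. Service 354; fixed 789; total 1143.
{Kent, Quay, York, Dover}: service 354 + fixed 1786 = 2140
No other subset beats 817.

Open Quay only; minimum total cost 817.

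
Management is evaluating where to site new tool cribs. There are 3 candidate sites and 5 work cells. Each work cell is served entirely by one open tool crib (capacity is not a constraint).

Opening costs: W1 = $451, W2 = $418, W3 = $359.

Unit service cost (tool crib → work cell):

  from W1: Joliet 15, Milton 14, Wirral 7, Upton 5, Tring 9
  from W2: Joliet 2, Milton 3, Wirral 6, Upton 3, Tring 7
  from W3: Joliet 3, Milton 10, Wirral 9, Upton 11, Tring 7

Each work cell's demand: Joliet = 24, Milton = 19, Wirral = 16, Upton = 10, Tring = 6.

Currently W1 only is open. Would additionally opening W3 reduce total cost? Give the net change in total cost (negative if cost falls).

Current service cost with {W1}: 842.
Adding W3: each work cell re-picks its cheapest; new service cost 466, saving 376.
Extra fixed cost: 359. Net change = 359 − 376 = -17.
(Totals: 1293 → 1276.)

Yes — net change −17 (cost falls by 17).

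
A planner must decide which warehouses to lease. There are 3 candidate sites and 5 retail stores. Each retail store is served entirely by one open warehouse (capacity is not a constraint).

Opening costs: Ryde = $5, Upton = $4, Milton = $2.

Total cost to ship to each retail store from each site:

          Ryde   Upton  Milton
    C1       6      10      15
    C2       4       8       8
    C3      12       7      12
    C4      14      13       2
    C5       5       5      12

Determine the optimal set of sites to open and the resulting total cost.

Open Ryde, Upton and Milton; minimum total cost 35.

For any fixed open set, each retail store goes to its cheapest open site; total = fixed + service.
{Ryde, Upton, Milton}: C1→Ryde 6, C2→Ryde 4, C3→Upton 7, C4→Milton 2, C5→Ryde 5. Service 24; fixed 11; total 35.
{Ryde, Milton}: C1→Ryde 6, C2→Ryde 4, C3→Ryde 12, C4→Milton 2, C5→Ryde 5. Service 29; fixed 7; total 36.
{Upton, Milton}: service 32 + fixed 6 = 38
{Milton}: C1→Milton 15, C2→Milton 8, C3→Milton 12, C4→Milton 2, C5→Milton 12. Service 49; fixed 2; total 51.
No other subset beats 35.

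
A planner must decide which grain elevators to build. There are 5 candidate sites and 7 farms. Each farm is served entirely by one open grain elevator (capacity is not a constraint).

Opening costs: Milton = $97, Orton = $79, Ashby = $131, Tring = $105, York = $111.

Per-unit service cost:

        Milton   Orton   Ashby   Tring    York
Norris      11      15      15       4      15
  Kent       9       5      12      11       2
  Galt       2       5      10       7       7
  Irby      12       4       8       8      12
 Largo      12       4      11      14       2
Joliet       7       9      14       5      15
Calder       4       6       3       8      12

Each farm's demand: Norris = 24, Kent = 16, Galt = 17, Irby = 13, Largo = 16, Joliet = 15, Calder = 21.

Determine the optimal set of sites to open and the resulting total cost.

For any fixed open set, each farm goes to its cheapest open site; total = fixed + service.
{Orton, Tring}: Norris→Tring 4·24=96, Kent→Orton 5·16=80, Galt→Orton 5·17=85, Irby→Orton 4·13=52, Largo→Orton 4·16=64, Joliet→Tring 5·15=75, Calder→Orton 6·21=126. Service 578; fixed 184; total 762.
{Milton, Orton, Tring}: service 485 + fixed 281 = 766
{Milton, Tring, York}: Norris→Tring 4·24=96, Kent→York 2·16=32, Galt→Milton 2·17=34, Irby→Tring 8·13=104, Largo→York 2·16=32, Joliet→Tring 5·15=75, Calder→Milton 4·21=84. Service 457; fixed 313; total 770.
{Milton, Orton, Ashby, Tring, York}: Norris→Tring 4·24=96, Kent→York 2·16=32, Galt→Milton 2·17=34, Irby→Orton 4·13=52, Largo→York 2·16=32, Joliet→Tring 5·15=75, Calder→Ashby 3·21=63. Service 384; fixed 523; total 907.
No other subset beats 762.

Open Orton and Tring; minimum total cost 762.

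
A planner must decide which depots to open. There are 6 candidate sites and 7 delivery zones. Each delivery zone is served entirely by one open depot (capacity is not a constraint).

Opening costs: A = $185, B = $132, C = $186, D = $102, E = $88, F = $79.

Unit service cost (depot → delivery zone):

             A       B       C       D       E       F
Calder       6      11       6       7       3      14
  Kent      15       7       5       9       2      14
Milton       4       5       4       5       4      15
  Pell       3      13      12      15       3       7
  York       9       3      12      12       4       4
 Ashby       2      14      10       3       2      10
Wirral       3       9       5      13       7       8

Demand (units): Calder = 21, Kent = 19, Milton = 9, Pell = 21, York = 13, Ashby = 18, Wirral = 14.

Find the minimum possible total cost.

Minimum total cost: 474

For any fixed open set, each delivery zone goes to its cheapest open site; total = fixed + service.
{E}: Calder→E 3·21=63, Kent→E 2·19=38, Milton→E 4·9=36, Pell→E 3·21=63, York→E 4·13=52, Ashby→E 2·18=36, Wirral→E 7·14=98. Service 386; fixed 88; total 474.
{E, F}: Calder→E 3·21=63, Kent→E 2·19=38, Milton→E 4·9=36, Pell→E 3·21=63, York→E 4·13=52, Ashby→E 2·18=36, Wirral→E 7·14=98. Service 386; fixed 167; total 553.
{D, E}: Calder→E 3·21=63, Kent→E 2·19=38, Milton→E 4·9=36, Pell→E 3·21=63, York→E 4·13=52, Ashby→E 2·18=36, Wirral→E 7·14=98. Service 386; fixed 190; total 576.
{A, B, C, D, E, F}: service 317 + fixed 772 = 1089
No other subset beats 474.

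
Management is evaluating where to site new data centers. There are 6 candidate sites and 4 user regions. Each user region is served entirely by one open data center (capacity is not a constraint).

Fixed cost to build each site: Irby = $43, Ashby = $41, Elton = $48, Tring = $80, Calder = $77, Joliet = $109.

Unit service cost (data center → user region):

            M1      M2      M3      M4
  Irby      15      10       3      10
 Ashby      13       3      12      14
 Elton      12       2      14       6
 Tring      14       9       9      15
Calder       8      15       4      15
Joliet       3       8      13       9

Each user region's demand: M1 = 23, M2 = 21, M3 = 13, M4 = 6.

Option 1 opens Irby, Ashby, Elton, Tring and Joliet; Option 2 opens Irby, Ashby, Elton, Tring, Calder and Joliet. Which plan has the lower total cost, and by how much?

Option 1: {Irby, Ashby, Elton, Tring, Joliet}: M1→Joliet 3·23=69, M2→Elton 2·21=42, M3→Irby 3·13=39, M4→Elton 6·6=36. Service 186; fixed 321; total 507.
Option 2: {Irby, Ashby, Elton, Tring, Calder, Joliet}: M1→Joliet 3·23=69, M2→Elton 2·21=42, M3→Irby 3·13=39, M4→Elton 6·6=36. Service 186; fixed 398; total 584.
Difference: |507 − 584| = 77.

Option 1 is cheaper by 77.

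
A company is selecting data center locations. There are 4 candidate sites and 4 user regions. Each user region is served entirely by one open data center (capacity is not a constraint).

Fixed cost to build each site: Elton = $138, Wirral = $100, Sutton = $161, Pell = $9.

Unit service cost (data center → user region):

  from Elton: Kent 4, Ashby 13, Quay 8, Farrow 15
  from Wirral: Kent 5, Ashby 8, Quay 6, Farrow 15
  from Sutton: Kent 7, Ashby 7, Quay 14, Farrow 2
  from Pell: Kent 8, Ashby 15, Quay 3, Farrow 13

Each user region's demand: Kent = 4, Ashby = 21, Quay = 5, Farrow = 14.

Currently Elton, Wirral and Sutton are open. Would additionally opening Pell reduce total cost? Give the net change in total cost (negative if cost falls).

Current service cost with {Elton, Wirral, Sutton}: 221.
Adding Pell: each user region re-picks its cheapest; new service cost 206, saving 15.
Extra fixed cost: 9. Net change = 9 − 15 = -6.
(Totals: 620 → 614.)

Yes — net change −6 (cost falls by 6).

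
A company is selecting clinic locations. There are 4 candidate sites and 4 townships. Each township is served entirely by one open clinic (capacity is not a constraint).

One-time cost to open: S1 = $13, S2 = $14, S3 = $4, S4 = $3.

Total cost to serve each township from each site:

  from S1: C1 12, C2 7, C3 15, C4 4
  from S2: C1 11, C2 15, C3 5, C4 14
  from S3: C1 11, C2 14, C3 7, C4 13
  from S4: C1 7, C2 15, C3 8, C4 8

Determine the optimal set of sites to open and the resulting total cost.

Open S4 only; minimum total cost 41.

For any fixed open set, each township goes to its cheapest open site; total = fixed + service.
{S4}: C1→S4 7, C2→S4 15, C3→S4 8, C4→S4 8. Service 38; fixed 3; total 41.
{S1, S4}: service 26 + fixed 16 = 42
{S3, S4}: C1→S4 7, C2→S3 14, C3→S3 7, C4→S4 8. Service 36; fixed 7; total 43.
{S1, S2, S3, S4}: service 23 + fixed 34 = 57
No other subset beats 41.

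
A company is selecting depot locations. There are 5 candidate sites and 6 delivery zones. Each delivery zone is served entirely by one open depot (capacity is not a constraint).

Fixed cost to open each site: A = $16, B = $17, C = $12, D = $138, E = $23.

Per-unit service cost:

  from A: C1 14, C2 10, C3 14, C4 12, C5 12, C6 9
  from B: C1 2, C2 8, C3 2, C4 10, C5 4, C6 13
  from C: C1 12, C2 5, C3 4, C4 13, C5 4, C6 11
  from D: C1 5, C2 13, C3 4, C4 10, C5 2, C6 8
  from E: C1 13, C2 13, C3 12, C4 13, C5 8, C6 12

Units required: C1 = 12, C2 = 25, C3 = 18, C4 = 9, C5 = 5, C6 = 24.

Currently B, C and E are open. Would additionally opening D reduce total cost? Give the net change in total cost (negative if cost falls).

No — net change +56 (cost rises by 56).

Current service cost with {B, C, E}: 559.
Adding D: each delivery zone re-picks its cheapest; new service cost 477, saving 82.
Extra fixed cost: 138. Net change = 138 − 82 = 56.
(Totals: 611 → 667.)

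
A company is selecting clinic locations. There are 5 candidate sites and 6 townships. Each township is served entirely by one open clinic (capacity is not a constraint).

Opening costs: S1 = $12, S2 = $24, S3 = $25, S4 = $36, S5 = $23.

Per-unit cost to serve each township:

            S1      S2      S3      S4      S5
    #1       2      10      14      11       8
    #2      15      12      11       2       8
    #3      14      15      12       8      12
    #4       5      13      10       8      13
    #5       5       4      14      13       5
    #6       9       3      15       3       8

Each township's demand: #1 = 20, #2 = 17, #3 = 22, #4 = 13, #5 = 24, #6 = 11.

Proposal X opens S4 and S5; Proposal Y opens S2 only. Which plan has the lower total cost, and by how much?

Proposal X: {S4, S5}: #1→S5 8·20=160, #2→S4 2·17=34, #3→S4 8·22=176, #4→S4 8·13=104, #5→S5 5·24=120, #6→S4 3·11=33. Service 627; fixed 59; total 686.
Proposal Y: {S2}: #1→S2 10·20=200, #2→S2 12·17=204, #3→S2 15·22=330, #4→S2 13·13=169, #5→S2 4·24=96, #6→S2 3·11=33. Service 1032; fixed 24; total 1056.
Difference: |686 − 1056| = 370.

Proposal X is cheaper by 370.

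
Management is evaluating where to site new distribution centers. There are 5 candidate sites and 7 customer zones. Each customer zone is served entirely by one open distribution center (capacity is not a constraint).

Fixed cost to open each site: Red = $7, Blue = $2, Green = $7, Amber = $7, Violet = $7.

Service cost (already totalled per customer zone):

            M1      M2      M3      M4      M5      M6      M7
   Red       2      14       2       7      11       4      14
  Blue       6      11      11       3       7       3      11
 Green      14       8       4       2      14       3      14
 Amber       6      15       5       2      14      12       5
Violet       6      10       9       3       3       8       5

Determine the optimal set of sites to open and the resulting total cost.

Open Red and Violet; minimum total cost 43.

For any fixed open set, each customer zone goes to its cheapest open site; total = fixed + service.
{Red, Violet}: M1→Red 2, M2→Violet 10, M3→Red 2, M4→Violet 3, M5→Violet 3, M6→Red 4, M7→Violet 5. Service 29; fixed 14; total 43.
{Red, Blue, Violet}: M1→Red 2, M2→Violet 10, M3→Red 2, M4→Blue 3, M5→Violet 3, M6→Blue 3, M7→Violet 5. Service 28; fixed 16; total 44.
{Green, Violet}: M1→Violet 6, M2→Green 8, M3→Green 4, M4→Green 2, M5→Violet 3, M6→Green 3, M7→Violet 5. Service 31; fixed 14; total 45.
{Red, Blue, Green, Amber, Violet}: M1→Red 2, M2→Green 8, M3→Red 2, M4→Green 2, M5→Violet 3, M6→Blue 3, M7→Amber 5. Service 25; fixed 30; total 55.
No other subset beats 43.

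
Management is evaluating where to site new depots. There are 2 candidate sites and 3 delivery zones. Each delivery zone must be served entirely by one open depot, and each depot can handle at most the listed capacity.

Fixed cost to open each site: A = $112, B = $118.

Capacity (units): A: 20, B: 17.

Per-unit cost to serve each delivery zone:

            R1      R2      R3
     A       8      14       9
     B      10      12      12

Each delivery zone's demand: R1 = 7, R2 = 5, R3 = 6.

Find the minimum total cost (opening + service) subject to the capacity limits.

Minimum total cost: 292

Open {A}: R1→A 8·7=56, R2→A 14·5=70, R3→A 9·6=54.
Loads: A carries 18/20. Service 180; fixed 112; total 292.
Next best feasible plan costs 400.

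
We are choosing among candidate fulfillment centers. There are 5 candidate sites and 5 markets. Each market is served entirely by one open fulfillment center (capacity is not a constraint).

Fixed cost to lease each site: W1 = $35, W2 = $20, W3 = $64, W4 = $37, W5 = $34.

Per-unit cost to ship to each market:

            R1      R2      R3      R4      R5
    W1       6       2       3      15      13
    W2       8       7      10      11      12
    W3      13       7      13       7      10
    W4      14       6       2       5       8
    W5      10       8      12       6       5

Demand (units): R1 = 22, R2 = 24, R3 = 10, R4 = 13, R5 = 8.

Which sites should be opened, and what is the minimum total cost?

For any fixed open set, each market goes to its cheapest open site; total = fixed + service.
{W1, W5}: R1→W1 6·22=132, R2→W1 2·24=48, R3→W1 3·10=30, R4→W5 6·13=78, R5→W5 5·8=40. Service 328; fixed 69; total 397.
{W1, W4}: service 329 + fixed 72 = 401
{W1, W4, W5}: service 305 + fixed 106 = 411
{W1, W2, W3, W4, W5}: service 305 + fixed 190 = 495
No other subset beats 397.

Open W1 and W5; minimum total cost 397.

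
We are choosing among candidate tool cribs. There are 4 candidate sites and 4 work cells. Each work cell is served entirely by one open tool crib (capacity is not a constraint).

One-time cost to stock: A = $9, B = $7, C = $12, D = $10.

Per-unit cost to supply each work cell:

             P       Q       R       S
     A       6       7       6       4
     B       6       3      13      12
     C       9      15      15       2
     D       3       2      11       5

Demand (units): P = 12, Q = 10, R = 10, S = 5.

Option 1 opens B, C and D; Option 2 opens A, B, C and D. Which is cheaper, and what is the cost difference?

Option 1: {B, C, D}: P→D 3·12=36, Q→D 2·10=20, R→D 11·10=110, S→C 2·5=10. Service 176; fixed 29; total 205.
Option 2: {A, B, C, D}: P→D 3·12=36, Q→D 2·10=20, R→A 6·10=60, S→C 2·5=10. Service 126; fixed 38; total 164.
Difference: |205 − 164| = 41.

Option 2 is cheaper by 41.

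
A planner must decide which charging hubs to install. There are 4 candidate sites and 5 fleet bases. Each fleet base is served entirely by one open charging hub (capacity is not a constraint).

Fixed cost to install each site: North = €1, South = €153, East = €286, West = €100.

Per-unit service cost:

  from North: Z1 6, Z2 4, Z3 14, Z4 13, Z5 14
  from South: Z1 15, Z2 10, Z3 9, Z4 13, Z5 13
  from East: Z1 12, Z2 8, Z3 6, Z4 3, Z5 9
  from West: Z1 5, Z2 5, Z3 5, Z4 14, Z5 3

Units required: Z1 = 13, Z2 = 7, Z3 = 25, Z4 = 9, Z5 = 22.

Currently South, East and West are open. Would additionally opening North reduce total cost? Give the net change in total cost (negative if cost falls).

Current service cost with {South, East, West}: 318.
Adding North: each fleet base re-picks its cheapest; new service cost 311, saving 7.
Extra fixed cost: 1. Net change = 1 − 7 = -6.
(Totals: 857 → 851.)

Yes — net change −6 (cost falls by 6).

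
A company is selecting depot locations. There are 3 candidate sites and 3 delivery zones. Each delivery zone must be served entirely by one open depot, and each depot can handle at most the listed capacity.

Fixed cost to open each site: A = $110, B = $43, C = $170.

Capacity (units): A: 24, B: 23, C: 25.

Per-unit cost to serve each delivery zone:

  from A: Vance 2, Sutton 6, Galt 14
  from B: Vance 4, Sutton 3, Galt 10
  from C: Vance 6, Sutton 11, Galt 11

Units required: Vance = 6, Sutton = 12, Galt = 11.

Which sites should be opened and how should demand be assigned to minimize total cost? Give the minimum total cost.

Minimum total cost: 311

Open {A, B}: Vance→A 2·6=12, Sutton→B 3·12=36, Galt→B 10·11=110.
Loads: A carries 6/24, B carries 23/23. Service 158; fixed 153; total 311.
Next best feasible plan costs 347.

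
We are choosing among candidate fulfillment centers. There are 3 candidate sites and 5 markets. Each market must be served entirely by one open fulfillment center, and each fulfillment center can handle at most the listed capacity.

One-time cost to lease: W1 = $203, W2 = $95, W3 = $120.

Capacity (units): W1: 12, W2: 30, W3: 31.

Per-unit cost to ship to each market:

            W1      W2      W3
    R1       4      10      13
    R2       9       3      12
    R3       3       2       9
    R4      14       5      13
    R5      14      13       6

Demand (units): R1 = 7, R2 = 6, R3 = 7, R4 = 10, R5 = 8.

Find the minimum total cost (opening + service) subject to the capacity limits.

Open {W2, W3}: R1→W2 10·7=70, R2→W2 3·6=18, R3→W2 2·7=14, R4→W2 5·10=50, R5→W3 6·8=48.
Loads: W2 carries 30/30, W3 carries 8/31. Service 200; fixed 215; total 415.
Next best feasible plan costs 436.

Minimum total cost: 415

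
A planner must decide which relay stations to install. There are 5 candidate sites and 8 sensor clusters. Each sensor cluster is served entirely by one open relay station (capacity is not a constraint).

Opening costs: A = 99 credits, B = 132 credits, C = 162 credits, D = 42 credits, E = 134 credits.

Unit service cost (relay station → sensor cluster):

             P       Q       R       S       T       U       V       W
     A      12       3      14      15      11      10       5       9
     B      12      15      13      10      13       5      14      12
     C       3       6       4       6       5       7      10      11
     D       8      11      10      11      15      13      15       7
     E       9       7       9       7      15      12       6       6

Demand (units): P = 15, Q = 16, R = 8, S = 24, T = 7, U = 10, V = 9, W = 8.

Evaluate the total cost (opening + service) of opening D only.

Total cost: 1108

Each sensor cluster is assigned to its cheapest site among the open ones.
{D}: P→D 8·15=120, Q→D 11·16=176, R→D 10·8=80, S→D 11·24=264, T→D 15·7=105, U→D 13·10=130, V→D 15·9=135, W→D 7·8=56. Service 1066; fixed 42; total 1108.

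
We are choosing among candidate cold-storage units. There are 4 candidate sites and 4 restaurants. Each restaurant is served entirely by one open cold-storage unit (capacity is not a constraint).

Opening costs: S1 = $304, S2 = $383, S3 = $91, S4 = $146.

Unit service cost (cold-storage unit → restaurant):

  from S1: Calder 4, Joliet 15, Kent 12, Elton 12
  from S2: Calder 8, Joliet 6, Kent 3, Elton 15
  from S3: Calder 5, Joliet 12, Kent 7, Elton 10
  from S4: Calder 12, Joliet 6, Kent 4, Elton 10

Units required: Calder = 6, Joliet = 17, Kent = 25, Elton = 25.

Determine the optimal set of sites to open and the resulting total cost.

For any fixed open set, each restaurant goes to its cheapest open site; total = fixed + service.
{S4}: Calder→S4 12·6=72, Joliet→S4 6·17=102, Kent→S4 4·25=100, Elton→S4 10·25=250. Service 524; fixed 146; total 670.
{S3, S4}: Calder→S3 5·6=30, Joliet→S4 6·17=102, Kent→S4 4·25=100, Elton→S3 10·25=250. Service 482; fixed 237; total 719.
{S3}: Calder→S3 5·6=30, Joliet→S3 12·17=204, Kent→S3 7·25=175, Elton→S3 10·25=250. Service 659; fixed 91; total 750.
{S1, S2, S3, S4}: Calder→S1 4·6=24, Joliet→S2 6·17=102, Kent→S2 3·25=75, Elton→S3 10·25=250. Service 451; fixed 924; total 1375.
(All 15 nonempty subsets were checked; S4 only is lowest.)

Open S4 only; minimum total cost 670.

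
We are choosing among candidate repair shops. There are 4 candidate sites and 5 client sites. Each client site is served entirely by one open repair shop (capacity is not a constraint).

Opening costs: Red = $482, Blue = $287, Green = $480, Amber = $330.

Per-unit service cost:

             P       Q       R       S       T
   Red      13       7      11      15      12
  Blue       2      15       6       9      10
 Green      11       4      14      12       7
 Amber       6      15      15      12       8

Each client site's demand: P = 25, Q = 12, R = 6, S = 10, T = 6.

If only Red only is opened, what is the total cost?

Total cost: 1179

Each client site is assigned to its cheapest site among the open ones.
{Red}: P→Red 13·25=325, Q→Red 7·12=84, R→Red 11·6=66, S→Red 15·10=150, T→Red 12·6=72. Service 697; fixed 482; total 1179.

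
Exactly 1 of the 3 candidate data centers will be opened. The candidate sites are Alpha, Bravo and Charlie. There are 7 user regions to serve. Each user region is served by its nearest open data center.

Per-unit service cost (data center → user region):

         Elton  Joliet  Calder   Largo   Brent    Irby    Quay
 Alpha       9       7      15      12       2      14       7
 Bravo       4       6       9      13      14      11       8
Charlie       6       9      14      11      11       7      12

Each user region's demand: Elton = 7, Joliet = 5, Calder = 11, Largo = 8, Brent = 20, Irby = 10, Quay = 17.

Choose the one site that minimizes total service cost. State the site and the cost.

Choose Alpha only; total service cost 658.

With exactly 1 open, each user region uses its cheapest among the chosen.
{Alpha}: Elton→Alpha 9·7=63, Joliet→Alpha 7·5=35, Calder→Alpha 15·11=165, Largo→Alpha 12·8=96, Brent→Alpha 2·20=40, Irby→Alpha 14·10=140, Quay→Alpha 7·17=119. Service cost 658.
{Bravo}: service cost 787
{Charlie}: service cost 823
Among all 3 size-1 choices, {Alpha} is lowest.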